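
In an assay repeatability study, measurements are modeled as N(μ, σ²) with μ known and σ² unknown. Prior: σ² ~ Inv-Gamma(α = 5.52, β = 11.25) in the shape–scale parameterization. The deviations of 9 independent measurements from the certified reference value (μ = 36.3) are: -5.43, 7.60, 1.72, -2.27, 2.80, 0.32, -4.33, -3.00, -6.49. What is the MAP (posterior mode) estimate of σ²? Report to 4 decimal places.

8.8778

With known mean μ and an Inverse-Gamma(α, β) prior on σ², the Normal likelihood is conjugate: posterior is Inv-Gamma(α + n/2, β + Σ(xᵢ−μ)²/2).
Σ(xᵢ−μ)² = (-5.43)² + (7.60)² + (1.72)² + (-2.27)² + (2.80)² + (0.32)² + (-4.33)² + (-3.00)² + (-6.49)² = 173.1676.
Posterior: Inv-Gamma(5.52 + 9/2, 11.25 + 173.1676/2) = Inv-Gamma(10.02, 97.83380).
Mode = β/(α+1) = 97.83380/11.02 = 8.8778.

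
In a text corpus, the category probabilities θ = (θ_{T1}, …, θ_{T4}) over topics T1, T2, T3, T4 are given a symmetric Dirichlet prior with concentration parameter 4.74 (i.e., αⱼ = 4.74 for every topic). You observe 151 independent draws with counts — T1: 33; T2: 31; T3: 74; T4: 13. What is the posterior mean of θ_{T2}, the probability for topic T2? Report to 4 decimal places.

0.2103

The Dirichlet prior is conjugate to the Multinomial likelihood: each posterior αⱼ = prior αⱼ + observed count nⱼ.
Posterior concentration: (37.74, 35.74, 78.74, 17.74), total = 169.96.
E[θ_{T2}|data] = α_{T2}/Σα = 35.74/169.96 = 0.2103.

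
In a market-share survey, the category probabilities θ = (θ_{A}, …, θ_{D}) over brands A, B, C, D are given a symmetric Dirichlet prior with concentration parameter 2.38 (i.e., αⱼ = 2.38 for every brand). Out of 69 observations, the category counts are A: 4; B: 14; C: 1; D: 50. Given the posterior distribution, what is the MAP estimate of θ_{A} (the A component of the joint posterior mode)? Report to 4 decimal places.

0.0722

The Dirichlet prior is conjugate to the Multinomial likelihood: each posterior αⱼ = prior αⱼ + observed count nⱼ.
Posterior concentration: (6.38, 16.38, 3.38, 52.38), total = 78.52.
Joint mode component: (α_{A}−1)/(Σα−K) = 5.38/74.52 = 0.0722.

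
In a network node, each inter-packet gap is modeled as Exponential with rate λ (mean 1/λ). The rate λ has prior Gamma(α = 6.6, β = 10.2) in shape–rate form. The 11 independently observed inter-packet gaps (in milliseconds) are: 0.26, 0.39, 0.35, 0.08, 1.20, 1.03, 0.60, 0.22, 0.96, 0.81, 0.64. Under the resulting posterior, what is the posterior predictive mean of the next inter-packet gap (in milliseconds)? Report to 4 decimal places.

1.0084

With a Gamma(shape α, rate β) prior on the exponential rate λ, the posterior after n observations with total T = Σxᵢ is Gamma(α+n, β+T).
Sum of observations T = 6.54 milliseconds; n = 11.
Posterior: Gamma(6.6+11, 10.2+6.54) = Gamma(17.6, 16.74).
The predictive distribution for the next observation is Lomax; its mean is β/(α−1) = 16.74/16.6 = 1.0084.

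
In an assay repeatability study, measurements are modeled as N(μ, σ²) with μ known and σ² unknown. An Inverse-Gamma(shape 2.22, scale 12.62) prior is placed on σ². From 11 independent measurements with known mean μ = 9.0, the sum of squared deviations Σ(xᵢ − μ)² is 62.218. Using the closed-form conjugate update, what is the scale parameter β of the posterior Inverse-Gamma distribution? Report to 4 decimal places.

43.7290

With known mean μ and an Inverse-Gamma(α, β) prior on σ², the Normal likelihood is conjugate: posterior is Inv-Gamma(α + n/2, β + Σ(xᵢ−μ)²/2).
Posterior: Inv-Gamma(2.22 + 11/2, 12.62 + 62.218/2) = Inv-Gamma(7.72, 43.7290).
Posterior β = 43.7290.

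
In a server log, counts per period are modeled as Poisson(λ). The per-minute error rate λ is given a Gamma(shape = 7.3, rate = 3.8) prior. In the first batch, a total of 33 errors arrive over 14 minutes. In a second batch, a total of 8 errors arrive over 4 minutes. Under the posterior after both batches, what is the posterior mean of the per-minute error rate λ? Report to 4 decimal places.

With a Gamma(shape α, rate β) prior, the Poisson likelihood is conjugate: the posterior is Gamma(α + ΣXᵢ, β + n).
After batch 1: Gamma(α+S, β+n) = Gamma(7.3+33, 3.8+14) = Gamma(40.3, 17.8).
After batch 2: Gamma(α+S, β+n) = Gamma(40.3+8, 17.8+4) = Gamma(48.3, 21.8).
Posterior mean = α/β = 48.3/21.8 = 2.2156.

2.2156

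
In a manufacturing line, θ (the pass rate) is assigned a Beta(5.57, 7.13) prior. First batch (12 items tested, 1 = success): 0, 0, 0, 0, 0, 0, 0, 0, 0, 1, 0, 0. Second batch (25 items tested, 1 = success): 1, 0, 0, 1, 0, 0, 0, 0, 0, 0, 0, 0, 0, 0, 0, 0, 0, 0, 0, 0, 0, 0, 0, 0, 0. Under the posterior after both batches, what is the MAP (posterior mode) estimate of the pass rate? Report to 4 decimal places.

0.1587

The Beta prior is conjugate to a Binomial/Bernoulli likelihood; the update adds successes to α and failures to β.
After batch 1: Beta(5.57+1, 7.13+11) = Beta(6.57, 18.13).
After batch 2: Beta(6.57+2, 18.13+23) = Beta(8.57, 41.13).
Mode of Beta(a,b) for a,b>1 is (a−1)/(a+b−2) = 7.57/47.70 = 0.1587.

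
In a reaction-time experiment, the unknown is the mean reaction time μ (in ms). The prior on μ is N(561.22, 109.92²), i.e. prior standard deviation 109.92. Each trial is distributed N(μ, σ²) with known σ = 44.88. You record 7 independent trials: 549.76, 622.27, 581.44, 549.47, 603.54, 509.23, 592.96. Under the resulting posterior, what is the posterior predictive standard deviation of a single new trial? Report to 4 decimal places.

For Normal data with known variance σ², a Normal(μ₀, σ₀²) prior on μ is conjugate. Posterior precision = 1/σ₀² + n/σ²; posterior mean is the precision-weighted average of μ₀ and x̄.
σ₀² = 109.92² = 12082.4064, σ² = 44.88² = 2014.2144; σ² + n·σ₀² = 2014.2144 + 7·12082.4064 = 86591.0592.
Posterior precision = 1/σ₀² + n/σ² = 1/12082.4064 + 7/2014.2144 = (σ² + n·σ₀²)/(σ₀²σ²) = 86591.0592/(12082.4064·2014.2144); posterior variance σₙ² = σ₀²σ²/(σ² + n·σ₀²) = 12082.4064·2014.2144/86591.0592 = 281.051614.
Predictive variance for one new observation = σₙ² + σ² = 12082.4064·2014.2144/86591.0592 + 2014.2144 = σ²·(σ₀² + 86591.0592)/86591.0592 = 2014.2144·98673.4656/86591.0592 = 2295.266014; SD = √(2014.2144·98673.4656/86591.0592) = 47.9089.

47.9089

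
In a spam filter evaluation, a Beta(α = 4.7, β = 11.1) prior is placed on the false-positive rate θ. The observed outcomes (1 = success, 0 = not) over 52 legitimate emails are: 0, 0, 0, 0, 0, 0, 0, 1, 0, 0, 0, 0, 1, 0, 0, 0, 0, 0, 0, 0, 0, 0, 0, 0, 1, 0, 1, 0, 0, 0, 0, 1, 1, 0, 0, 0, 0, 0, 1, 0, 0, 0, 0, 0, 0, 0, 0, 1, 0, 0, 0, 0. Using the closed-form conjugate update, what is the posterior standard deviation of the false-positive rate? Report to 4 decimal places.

The Beta prior is conjugate to a Binomial/Bernoulli likelihood; the update adds successes to α and failures to β.
Posterior: Beta(α+k, β+n−k) = Beta(4.7+8, 11.1+44) = Beta(12.7, 55.1).
Var = αβ/((α+β)²(α+β+1)) = 12.7·55.1/(67.8²·68.8) = 0.00221262; SD = √0.00221262 = 0.0470.

0.0470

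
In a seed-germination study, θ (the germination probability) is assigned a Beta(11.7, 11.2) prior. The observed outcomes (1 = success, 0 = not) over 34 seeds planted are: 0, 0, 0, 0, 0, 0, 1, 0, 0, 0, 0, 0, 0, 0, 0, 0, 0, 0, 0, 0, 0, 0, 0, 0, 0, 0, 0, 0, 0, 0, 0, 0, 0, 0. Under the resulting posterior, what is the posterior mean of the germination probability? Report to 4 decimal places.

0.2232

The Beta prior is conjugate to a Binomial/Bernoulli likelihood; the update adds successes to α and failures to β.
Posterior: Beta(α+k, β+n−k) = Beta(11.7+1, 11.2+33) = Beta(12.7, 44.2).
Posterior mean = α/(α+β) = 12.7/56.9 = 0.2232.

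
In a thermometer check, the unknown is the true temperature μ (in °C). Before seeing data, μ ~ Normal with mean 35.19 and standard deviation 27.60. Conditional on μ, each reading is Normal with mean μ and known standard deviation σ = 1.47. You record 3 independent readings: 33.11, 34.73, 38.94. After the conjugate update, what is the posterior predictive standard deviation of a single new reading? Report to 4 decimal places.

1.6972

For Normal data with known variance σ², a Normal(μ₀, σ₀²) prior on μ is conjugate. Posterior precision = 1/σ₀² + n/σ²; posterior mean is the precision-weighted average of μ₀ and x̄.
σ₀² = 27.60² = 761.76, σ² = 1.47² = 2.1609; σ² + n·σ₀² = 2.1609 + 3·761.76 = 2287.4409.
Posterior precision = 1/σ₀² + n/σ² = 1/761.76 + 3/2.1609 = (σ² + n·σ₀²)/(σ₀²σ²) = 2287.4409/(761.76·2.1609); posterior variance σₙ² = σ₀²σ²/(σ² + n·σ₀²) = 761.76·2.1609/2287.4409 = 0.719620.
Predictive variance for one new observation = σₙ² + σ² = 761.76·2.1609/2287.4409 + 2.1609 = σ²·(σ₀² + 2287.4409)/2287.4409 = 2.1609·3049.2009/2287.4409 = 2.880520; SD = √(2.1609·3049.2009/2287.4409) = 1.6972.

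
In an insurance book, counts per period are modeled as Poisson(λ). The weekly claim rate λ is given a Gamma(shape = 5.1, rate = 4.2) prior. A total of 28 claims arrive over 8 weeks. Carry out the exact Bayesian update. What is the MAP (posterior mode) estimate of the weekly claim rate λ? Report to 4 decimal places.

2.6311

With a Gamma(shape α, rate β) prior, the Poisson likelihood is conjugate: the posterior is Gamma(α + ΣXᵢ, β + n).
Posterior: Gamma(α+S, β+n) = Gamma(5.1+28, 4.2+8) = Gamma(33.1, 12.2).
Mode of Gamma(α,β) for α≥1 is (α−1)/β = 32.1/12.2 = 2.6311.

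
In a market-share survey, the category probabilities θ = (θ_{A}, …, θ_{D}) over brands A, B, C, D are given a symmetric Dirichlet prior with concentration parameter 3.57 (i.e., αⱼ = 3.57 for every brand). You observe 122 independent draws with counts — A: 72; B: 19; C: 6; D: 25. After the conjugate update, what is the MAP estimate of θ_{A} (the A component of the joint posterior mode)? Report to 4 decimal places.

The Dirichlet prior is conjugate to the Multinomial likelihood: each posterior αⱼ = prior αⱼ + observed count nⱼ.
Posterior concentration: (75.57, 22.57, 9.57, 28.57), total = 136.28.
Joint mode component: (α_{A}−1)/(Σα−K) = 74.57/132.28 = 0.5637.

0.5637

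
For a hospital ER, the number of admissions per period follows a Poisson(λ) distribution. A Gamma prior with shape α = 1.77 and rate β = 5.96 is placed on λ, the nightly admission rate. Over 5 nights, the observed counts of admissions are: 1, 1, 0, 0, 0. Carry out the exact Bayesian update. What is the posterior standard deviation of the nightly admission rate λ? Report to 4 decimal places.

0.1772

With a Gamma(shape α, rate β) prior, the Poisson likelihood is conjugate: the posterior is Gamma(α + ΣXᵢ, β + n).
Sum of counts S = 2 over n = 5 nights.
Posterior: Gamma(α+S, β+n) = Gamma(1.77+2, 5.96+5) = Gamma(3.77, 10.96).
SD = √α/β = √3.77/10.96 = 0.1772.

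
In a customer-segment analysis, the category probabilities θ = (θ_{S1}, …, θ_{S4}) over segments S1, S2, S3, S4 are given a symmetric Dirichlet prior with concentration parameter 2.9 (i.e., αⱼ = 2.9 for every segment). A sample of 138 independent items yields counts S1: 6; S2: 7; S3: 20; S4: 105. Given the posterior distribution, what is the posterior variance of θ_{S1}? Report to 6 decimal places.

0.000372

The Dirichlet prior is conjugate to the Multinomial likelihood: each posterior αⱼ = prior αⱼ + observed count nⱼ.
Posterior concentration: (8.9, 9.9, 22.9, 107.9), total = 149.6.
Var[θ_j] = α_j(Σα−α_j)/((Σα)²(Σα+1)) = 8.9·140.7/(149.6²·150.6) = 0.000372.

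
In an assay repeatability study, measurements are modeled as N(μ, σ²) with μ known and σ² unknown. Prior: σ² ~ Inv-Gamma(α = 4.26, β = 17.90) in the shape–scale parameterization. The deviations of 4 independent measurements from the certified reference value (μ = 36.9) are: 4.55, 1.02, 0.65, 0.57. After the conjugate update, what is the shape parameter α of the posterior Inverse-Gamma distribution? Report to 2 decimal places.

With known mean μ and an Inverse-Gamma(α, β) prior on σ², the Normal likelihood is conjugate: posterior is Inv-Gamma(α + n/2, β + Σ(xᵢ−μ)²/2).
Σ(xᵢ−μ)² = (4.55)² + (1.02)² + (0.65)² + (0.57)² = 22.4903.
Posterior: Inv-Gamma(4.26 + 4/2, 17.90 + 22.4903/2) = Inv-Gamma(6.26, 29.14515).
Posterior α = 6.26.

6.26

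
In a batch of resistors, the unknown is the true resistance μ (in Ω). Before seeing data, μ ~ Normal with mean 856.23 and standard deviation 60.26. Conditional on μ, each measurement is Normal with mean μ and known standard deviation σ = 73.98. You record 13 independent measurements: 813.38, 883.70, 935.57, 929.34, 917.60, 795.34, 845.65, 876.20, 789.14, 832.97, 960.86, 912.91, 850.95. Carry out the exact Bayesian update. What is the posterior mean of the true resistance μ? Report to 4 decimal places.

870.8862

For Normal data with known variance σ², a Normal(μ₀, σ₀²) prior on μ is conjugate. Posterior precision = 1/σ₀² + n/σ²; posterior mean is the precision-weighted average of μ₀ and x̄.
Σxᵢ = 813.38 + 883.70 + 935.57 + 929.34 + 917.60 + 795.34 + 845.65 + 876.20 + 789.14 + 832.97 + 960.86 + 912.91 + 850.95 = 11343.61, so n·x̄ = 11343.61.
σ₀² = 60.26² = 3631.2676, σ² = 73.98² = 5473.0404; σ² + n·σ₀² = 5473.0404 + 13·3631.2676 = 52679.5192.
Posterior mean = (μ₀/σ₀² + n·x̄/σ²)/(1/σ₀² + n/σ²) = (σ²·μ₀ + σ₀²·n·x̄)/(σ² + n·σ₀²) = (5473.0404·856.23 + 3631.2676·11343.61)/52679.5192 = 45877864.841728/52679.5192 = 870.8862.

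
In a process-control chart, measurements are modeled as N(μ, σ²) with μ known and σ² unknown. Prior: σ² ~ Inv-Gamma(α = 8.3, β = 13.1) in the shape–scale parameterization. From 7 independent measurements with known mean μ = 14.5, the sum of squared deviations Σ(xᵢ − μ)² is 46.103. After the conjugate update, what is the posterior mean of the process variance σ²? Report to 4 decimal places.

3.3474

With known mean μ and an Inverse-Gamma(α, β) prior on σ², the Normal likelihood is conjugate: posterior is Inv-Gamma(α + n/2, β + Σ(xᵢ−μ)²/2).
Posterior: Inv-Gamma(8.3 + 7/2, 13.1 + 46.103/2) = Inv-Gamma(11.80, 36.1515).
E[σ²|data] = β/(α−1) = 36.1515/10.80 = 3.3474.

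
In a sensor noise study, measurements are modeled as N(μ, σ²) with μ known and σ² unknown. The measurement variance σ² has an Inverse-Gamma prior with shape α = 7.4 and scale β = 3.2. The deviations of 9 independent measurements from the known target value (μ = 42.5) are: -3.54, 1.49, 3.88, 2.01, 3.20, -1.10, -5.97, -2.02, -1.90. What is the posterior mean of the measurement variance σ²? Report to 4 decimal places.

4.3591

With known mean μ and an Inverse-Gamma(α, β) prior on σ², the Normal likelihood is conjugate: posterior is Inv-Gamma(α + n/2, β + Σ(xᵢ−μ)²/2).
Σ(xᵢ−μ)² = (-3.54)² + (1.49)² + (3.88)² + (2.01)² + (3.20)² + (-1.10)² + (-5.97)² + (-2.02)² + (-1.90)² = 88.6275.
Posterior: Inv-Gamma(7.4 + 9/2, 3.2 + 88.6275/2) = Inv-Gamma(11.90, 47.51375).
E[σ²|data] = β/(α−1) = 47.51375/10.90 = 4.3591.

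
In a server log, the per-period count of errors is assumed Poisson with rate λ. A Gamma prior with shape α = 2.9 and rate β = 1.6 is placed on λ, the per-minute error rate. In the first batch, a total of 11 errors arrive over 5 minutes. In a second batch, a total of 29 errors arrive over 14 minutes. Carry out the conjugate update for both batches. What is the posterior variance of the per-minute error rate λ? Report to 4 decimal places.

0.1011

With a Gamma(shape α, rate β) prior, the Poisson likelihood is conjugate: the posterior is Gamma(α + ΣXᵢ, β + n).
After batch 1: Gamma(α+S, β+n) = Gamma(2.9+11, 1.6+5) = Gamma(13.9, 6.6).
After batch 2: Gamma(α+S, β+n) = Gamma(13.9+29, 6.6+14) = Gamma(42.9, 20.6).
Var = α/β² = 42.9/20.6² = 0.1011.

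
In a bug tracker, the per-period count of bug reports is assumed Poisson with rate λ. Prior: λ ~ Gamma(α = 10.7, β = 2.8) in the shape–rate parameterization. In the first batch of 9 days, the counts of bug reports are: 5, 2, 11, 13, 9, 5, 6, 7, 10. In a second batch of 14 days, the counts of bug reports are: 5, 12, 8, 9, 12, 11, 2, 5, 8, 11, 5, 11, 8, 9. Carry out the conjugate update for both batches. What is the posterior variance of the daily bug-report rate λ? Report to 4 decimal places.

0.2925

With a Gamma(shape α, rate β) prior, the Poisson likelihood is conjugate: the posterior is Gamma(α + ΣXᵢ, β + n).
Batch 1: sum of counts S = 68 over n = 9 days.
After batch 1: Gamma(α+S, β+n) = Gamma(10.7+68, 2.8+9) = Gamma(78.7, 11.8).
Batch 2: sum of counts S = 116 over n = 14 days.
After batch 2: Gamma(α+S, β+n) = Gamma(78.7+116, 11.8+14) = Gamma(194.7, 25.8).
Var = α/β² = 194.7/25.8² = 0.2925.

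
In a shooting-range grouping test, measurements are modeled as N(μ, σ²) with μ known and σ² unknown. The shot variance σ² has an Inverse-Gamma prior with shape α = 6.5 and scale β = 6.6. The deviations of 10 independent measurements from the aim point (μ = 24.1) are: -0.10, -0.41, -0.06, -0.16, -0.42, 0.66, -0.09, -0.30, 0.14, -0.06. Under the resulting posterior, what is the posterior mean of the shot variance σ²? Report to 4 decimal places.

With known mean μ and an Inverse-Gamma(α, β) prior on σ², the Normal likelihood is conjugate: posterior is Inv-Gamma(α + n/2, β + Σ(xᵢ−μ)²/2).
Σ(xᵢ−μ)² = (-0.10)² + (-0.41)² + (-0.06)² + (-0.16)² + (-0.42)² + (0.66)² + (-0.09)² + (-0.30)² + (0.14)² + (-0.06)² = 0.9406.
Posterior: Inv-Gamma(6.5 + 10/2, 6.6 + 0.9406/2) = Inv-Gamma(11.50, 7.07030).
E[σ²|data] = β/(α−1) = 7.07030/10.50 = 0.6734.

0.6734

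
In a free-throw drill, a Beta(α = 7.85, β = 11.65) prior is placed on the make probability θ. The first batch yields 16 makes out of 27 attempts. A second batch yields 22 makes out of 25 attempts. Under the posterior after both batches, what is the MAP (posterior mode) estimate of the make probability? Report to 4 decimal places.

The Beta prior is conjugate to a Binomial/Bernoulli likelihood; the update adds successes to α and failures to β.
After batch 1: Beta(7.85+16, 11.65+11) = Beta(23.85, 22.65).
After batch 2: Beta(23.85+22, 22.65+3) = Beta(45.85, 25.65).
Mode of Beta(a,b) for a,b>1 is (a−1)/(a+b−2) = 44.85/69.50 = 0.6453.

0.6453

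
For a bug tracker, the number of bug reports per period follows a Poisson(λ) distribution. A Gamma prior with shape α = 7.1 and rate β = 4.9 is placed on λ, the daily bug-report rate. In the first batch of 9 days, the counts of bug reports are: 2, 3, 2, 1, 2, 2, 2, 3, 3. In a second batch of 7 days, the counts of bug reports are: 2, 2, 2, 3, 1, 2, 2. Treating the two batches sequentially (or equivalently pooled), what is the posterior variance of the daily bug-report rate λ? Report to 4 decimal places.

With a Gamma(shape α, rate β) prior, the Poisson likelihood is conjugate: the posterior is Gamma(α + ΣXᵢ, β + n).
Batch 1: sum of counts S = 20 over n = 9 days.
After batch 1: Gamma(α+S, β+n) = Gamma(7.1+20, 4.9+9) = Gamma(27.1, 13.9).
Batch 2: sum of counts S = 14 over n = 7 days.
After batch 2: Gamma(α+S, β+n) = Gamma(27.1+14, 13.9+7) = Gamma(41.1, 20.9).
Var = α/β² = 41.1/20.9² = 0.0941.

0.0941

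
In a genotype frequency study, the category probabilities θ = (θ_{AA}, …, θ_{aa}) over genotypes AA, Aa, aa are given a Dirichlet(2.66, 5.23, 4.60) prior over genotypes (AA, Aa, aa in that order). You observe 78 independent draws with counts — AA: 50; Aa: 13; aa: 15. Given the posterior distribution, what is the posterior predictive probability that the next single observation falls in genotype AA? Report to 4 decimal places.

The Dirichlet prior is conjugate to the Multinomial likelihood: each posterior αⱼ = prior αⱼ + observed count nⱼ.
Posterior concentration: (52.66, 18.23, 19.60), total = 90.49.
P(next = AA | data) = α_{AA}/Σα = 0.5819.

0.5819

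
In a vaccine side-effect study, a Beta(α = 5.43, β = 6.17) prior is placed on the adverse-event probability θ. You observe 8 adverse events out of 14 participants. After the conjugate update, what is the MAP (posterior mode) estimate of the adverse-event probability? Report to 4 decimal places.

0.5267

The Beta prior is conjugate to a Binomial/Bernoulli likelihood; the update adds successes to α and failures to β.
Posterior: Beta(α+k, β+n−k) = Beta(5.43+8, 6.17+6) = Beta(13.43, 12.17).
Mode of Beta(a,b) for a,b>1 is (a−1)/(a+b−2) = 12.43/23.60 = 0.5267.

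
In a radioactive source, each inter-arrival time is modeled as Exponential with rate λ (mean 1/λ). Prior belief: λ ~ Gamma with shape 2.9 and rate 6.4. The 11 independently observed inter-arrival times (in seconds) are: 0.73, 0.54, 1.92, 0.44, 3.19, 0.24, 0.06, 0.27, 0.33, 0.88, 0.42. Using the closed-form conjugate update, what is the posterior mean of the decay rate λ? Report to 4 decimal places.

0.9014

With a Gamma(shape α, rate β) prior on the exponential rate λ, the posterior after n observations with total T = Σxᵢ is Gamma(α+n, β+T).
Sum of observations T = 9.02 seconds; n = 11.
Posterior: Gamma(2.9+11, 6.4+9.02) = Gamma(13.9, 15.42).
Posterior mean of λ = α/β = 13.9/15.42 = 0.9014.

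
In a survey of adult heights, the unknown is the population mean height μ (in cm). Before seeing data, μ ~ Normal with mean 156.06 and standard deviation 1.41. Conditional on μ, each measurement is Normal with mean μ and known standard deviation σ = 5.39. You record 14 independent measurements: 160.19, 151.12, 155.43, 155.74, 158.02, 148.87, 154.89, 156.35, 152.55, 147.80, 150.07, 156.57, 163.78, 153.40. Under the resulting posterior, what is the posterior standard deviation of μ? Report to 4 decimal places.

For Normal data with known variance σ², a Normal(μ₀, σ₀²) prior on μ is conjugate. Posterior precision = 1/σ₀² + n/σ²; posterior mean is the precision-weighted average of μ₀ and x̄.
σ₀² = 1.41² = 1.9881, σ² = 5.39² = 29.0521; σ² + n·σ₀² = 29.0521 + 14·1.9881 = 56.8855.
Posterior precision = 1/σ₀² + n/σ² = 1/1.9881 + 14/29.0521 = (σ² + n·σ₀²)/(σ₀²σ²) = 56.8855/(1.9881·29.0521); posterior variance σₙ² = σ₀²σ²/(σ² + n·σ₀²) = 1.9881·29.0521/56.8855 = 1.015346.
Posterior SD = √σₙ² = √(1.9881·29.0521/56.8855) = 1.0076.

1.0076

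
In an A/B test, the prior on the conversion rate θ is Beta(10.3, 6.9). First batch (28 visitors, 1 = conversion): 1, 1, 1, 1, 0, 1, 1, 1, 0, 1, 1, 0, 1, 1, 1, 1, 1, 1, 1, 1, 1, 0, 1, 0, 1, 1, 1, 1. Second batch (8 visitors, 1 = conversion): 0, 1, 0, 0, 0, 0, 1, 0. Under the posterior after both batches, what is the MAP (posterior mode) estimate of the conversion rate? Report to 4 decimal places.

0.6699

The Beta prior is conjugate to a Binomial/Bernoulli likelihood; the update adds successes to α and failures to β.
After batch 1: Beta(10.3+23, 6.9+5) = Beta(33.3, 11.9).
After batch 2: Beta(33.3+2, 11.9+6) = Beta(35.3, 17.9).
Mode of Beta(a,b) for a,b>1 is (a−1)/(a+b−2) = 34.3/51.2 = 0.6699.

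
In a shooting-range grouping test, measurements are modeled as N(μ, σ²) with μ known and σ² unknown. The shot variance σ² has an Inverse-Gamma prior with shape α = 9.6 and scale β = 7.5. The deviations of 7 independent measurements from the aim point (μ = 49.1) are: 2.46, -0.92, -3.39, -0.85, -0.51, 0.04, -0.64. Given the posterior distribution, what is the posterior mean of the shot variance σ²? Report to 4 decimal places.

1.4374

With known mean μ and an Inverse-Gamma(α, β) prior on σ², the Normal likelihood is conjugate: posterior is Inv-Gamma(α + n/2, β + Σ(xᵢ−μ)²/2).
Σ(xᵢ−μ)² = (2.46)² + (-0.92)² + (-3.39)² + (-0.85)² + (-0.51)² + (0.04)² + (-0.64)² = 19.7839.
Posterior: Inv-Gamma(9.6 + 7/2, 7.5 + 19.7839/2) = Inv-Gamma(13.10, 17.39195).
E[σ²|data] = β/(α−1) = 17.39195/12.10 = 1.4374.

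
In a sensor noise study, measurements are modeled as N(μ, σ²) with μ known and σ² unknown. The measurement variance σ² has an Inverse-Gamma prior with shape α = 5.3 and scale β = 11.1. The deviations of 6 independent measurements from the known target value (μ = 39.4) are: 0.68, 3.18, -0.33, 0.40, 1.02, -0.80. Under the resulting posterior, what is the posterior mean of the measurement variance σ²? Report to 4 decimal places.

2.3784

With known mean μ and an Inverse-Gamma(α, β) prior on σ², the Normal likelihood is conjugate: posterior is Inv-Gamma(α + n/2, β + Σ(xᵢ−μ)²/2).
Σ(xᵢ−μ)² = (0.68)² + (3.18)² + (-0.33)² + (0.40)² + (1.02)² + (-0.80)² = 12.5241.
Posterior: Inv-Gamma(5.3 + 6/2, 11.1 + 12.5241/2) = Inv-Gamma(8.30, 17.36205).
E[σ²|data] = β/(α−1) = 17.36205/7.30 = 2.3784.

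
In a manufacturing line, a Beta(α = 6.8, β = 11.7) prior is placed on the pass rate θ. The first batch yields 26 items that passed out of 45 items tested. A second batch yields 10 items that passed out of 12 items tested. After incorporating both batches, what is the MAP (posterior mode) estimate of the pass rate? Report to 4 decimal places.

0.5687

The Beta prior is conjugate to a Binomial/Bernoulli likelihood; the update adds successes to α and failures to β.
After batch 1: Beta(6.8+26, 11.7+19) = Beta(32.8, 30.7).
After batch 2: Beta(32.8+10, 30.7+2) = Beta(42.8, 32.7).
Mode of Beta(a,b) for a,b>1 is (a−1)/(a+b−2) = 41.8/73.5 = 0.5687.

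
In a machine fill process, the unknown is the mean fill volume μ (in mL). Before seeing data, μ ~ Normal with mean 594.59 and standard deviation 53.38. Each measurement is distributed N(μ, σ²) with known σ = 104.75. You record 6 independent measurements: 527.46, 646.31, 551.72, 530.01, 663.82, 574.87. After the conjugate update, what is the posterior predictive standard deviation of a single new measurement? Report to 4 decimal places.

109.9383

For Normal data with known variance σ², a Normal(μ₀, σ₀²) prior on μ is conjugate. Posterior precision = 1/σ₀² + n/σ²; posterior mean is the precision-weighted average of μ₀ and x̄.
σ₀² = 53.38² = 2849.4244, σ² = 104.75² = 10972.5625; σ² + n·σ₀² = 10972.5625 + 6·2849.4244 = 28069.1089.
Posterior precision = 1/σ₀² + n/σ² = 1/2849.4244 + 6/10972.5625 = (σ² + n·σ₀²)/(σ₀²σ²) = 28069.1089/(2849.4244·10972.5625); posterior variance σₙ² = σ₀²σ²/(σ² + n·σ₀²) = 2849.4244·10972.5625/28069.1089 = 1113.875308.
Predictive variance for one new observation = σₙ² + σ² = 2849.4244·10972.5625/28069.1089 + 10972.5625 = σ²·(σ₀² + 28069.1089)/28069.1089 = 10972.5625·30918.5333/28069.1089 = 12086.437808; SD = √(10972.5625·30918.5333/28069.1089) = 109.9383.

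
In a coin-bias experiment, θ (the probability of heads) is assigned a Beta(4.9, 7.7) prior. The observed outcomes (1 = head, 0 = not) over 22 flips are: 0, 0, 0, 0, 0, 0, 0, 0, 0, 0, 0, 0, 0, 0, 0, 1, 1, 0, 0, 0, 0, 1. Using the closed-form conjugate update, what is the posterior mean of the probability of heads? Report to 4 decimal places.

0.2283

The Beta prior is conjugate to a Binomial/Bernoulli likelihood; the update adds successes to α and failures to β.
Posterior: Beta(α+k, β+n−k) = Beta(4.9+3, 7.7+19) = Beta(7.9, 26.7).
Posterior mean = α/(α+β) = 7.9/34.6 = 0.2283.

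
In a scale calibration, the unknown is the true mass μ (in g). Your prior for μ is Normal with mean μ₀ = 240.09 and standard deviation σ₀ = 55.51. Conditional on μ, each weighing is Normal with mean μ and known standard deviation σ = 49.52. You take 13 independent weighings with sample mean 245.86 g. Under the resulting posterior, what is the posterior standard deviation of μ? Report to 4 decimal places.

For Normal data with known variance σ², a Normal(μ₀, σ₀²) prior on μ is conjugate. Posterior precision = 1/σ₀² + n/σ²; posterior mean is the precision-weighted average of μ₀ and x̄.
σ₀² = 55.51² = 3081.3601, σ² = 49.52² = 2452.2304; σ² + n·σ₀² = 2452.2304 + 13·3081.3601 = 42509.9117.
Posterior precision = 1/σ₀² + n/σ² = 1/3081.3601 + 13/2452.2304 = (σ² + n·σ₀²)/(σ₀²σ²) = 42509.9117/(3081.3601·2452.2304); posterior variance σₙ² = σ₀²σ²/(σ² + n·σ₀²) = 3081.3601·2452.2304/42509.9117 = 177.751602.
Posterior SD = √σₙ² = √(3081.3601·2452.2304/42509.9117) = 13.3324.

13.3324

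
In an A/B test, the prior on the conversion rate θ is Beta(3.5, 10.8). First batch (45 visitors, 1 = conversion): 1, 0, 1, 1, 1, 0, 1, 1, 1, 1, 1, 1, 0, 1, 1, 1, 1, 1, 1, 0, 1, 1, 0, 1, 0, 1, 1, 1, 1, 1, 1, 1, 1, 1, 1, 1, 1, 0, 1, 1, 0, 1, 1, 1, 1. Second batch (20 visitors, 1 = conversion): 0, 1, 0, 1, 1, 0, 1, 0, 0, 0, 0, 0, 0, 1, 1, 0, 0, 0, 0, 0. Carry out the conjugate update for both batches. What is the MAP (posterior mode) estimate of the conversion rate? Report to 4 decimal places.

0.5886

The Beta prior is conjugate to a Binomial/Bernoulli likelihood; the update adds successes to α and failures to β.
After batch 1: Beta(3.5+37, 10.8+8) = Beta(40.5, 18.8).
After batch 2: Beta(40.5+6, 18.8+14) = Beta(46.5, 32.8).
Mode of Beta(a,b) for a,b>1 is (a−1)/(a+b−2) = 45.5/77.3 = 0.5886.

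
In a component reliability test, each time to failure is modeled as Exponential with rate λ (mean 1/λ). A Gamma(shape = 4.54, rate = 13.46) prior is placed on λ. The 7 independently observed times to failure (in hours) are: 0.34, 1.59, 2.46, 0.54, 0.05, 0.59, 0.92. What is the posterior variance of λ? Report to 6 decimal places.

0.028995

With a Gamma(shape α, rate β) prior on the exponential rate λ, the posterior after n observations with total T = Σxᵢ is Gamma(α+n, β+T).
Sum of observations T = 6.49 hours; n = 7.
Posterior: Gamma(4.54+7, 13.46+6.49) = Gamma(11.54, 19.95).
Var = α/β² = 0.028995.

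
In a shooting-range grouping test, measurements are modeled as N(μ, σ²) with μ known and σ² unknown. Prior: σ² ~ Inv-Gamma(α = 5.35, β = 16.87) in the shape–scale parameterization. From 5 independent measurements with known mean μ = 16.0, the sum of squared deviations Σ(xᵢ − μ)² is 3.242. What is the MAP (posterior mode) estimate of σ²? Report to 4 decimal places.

2.0894

With known mean μ and an Inverse-Gamma(α, β) prior on σ², the Normal likelihood is conjugate: posterior is Inv-Gamma(α + n/2, β + Σ(xᵢ−μ)²/2).
Posterior: Inv-Gamma(5.35 + 5/2, 16.87 + 3.242/2) = Inv-Gamma(7.85, 18.4910).
Mode = β/(α+1) = 18.4910/8.85 = 2.0894.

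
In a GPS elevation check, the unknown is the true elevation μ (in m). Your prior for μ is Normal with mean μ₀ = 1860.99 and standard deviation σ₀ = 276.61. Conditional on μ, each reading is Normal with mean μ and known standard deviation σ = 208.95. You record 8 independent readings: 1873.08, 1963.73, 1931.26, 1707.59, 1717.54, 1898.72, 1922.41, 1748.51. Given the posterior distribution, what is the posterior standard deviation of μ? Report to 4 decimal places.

71.3734

For Normal data with known variance σ², a Normal(μ₀, σ₀²) prior on μ is conjugate. Posterior precision = 1/σ₀² + n/σ²; posterior mean is the precision-weighted average of μ₀ and x̄.
σ₀² = 276.61² = 76513.0921, σ² = 208.95² = 43660.1025; σ² + n·σ₀² = 43660.1025 + 8·76513.0921 = 655764.8393.
Posterior precision = 1/σ₀² + n/σ² = 1/76513.0921 + 8/43660.1025 = (σ² + n·σ₀²)/(σ₀²σ²) = 655764.8393/(76513.0921·43660.1025); posterior variance σₙ² = σ₀²σ²/(σ² + n·σ₀²) = 76513.0921·43660.1025/655764.8393 = 5094.157606.
Posterior SD = √σₙ² = √(76513.0921·43660.1025/655764.8393) = 71.3734.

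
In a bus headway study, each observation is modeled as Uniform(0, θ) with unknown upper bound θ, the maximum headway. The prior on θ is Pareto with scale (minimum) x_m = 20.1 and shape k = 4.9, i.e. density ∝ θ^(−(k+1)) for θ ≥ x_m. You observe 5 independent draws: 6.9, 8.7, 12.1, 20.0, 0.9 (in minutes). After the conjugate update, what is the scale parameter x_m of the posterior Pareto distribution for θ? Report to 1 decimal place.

20.1

A Pareto(scale x_m, shape k) prior on the upper bound θ of Uniform(0, θ) is conjugate: posterior is Pareto(max(x_m, max xᵢ), k + n).
Sample maximum = 20.0; prior scale x_m = 20.1 → posterior scale = max = 20.1.
Posterior shape = 4.9 + 5 = 9.9.
Posterior scale x_m = 20.1.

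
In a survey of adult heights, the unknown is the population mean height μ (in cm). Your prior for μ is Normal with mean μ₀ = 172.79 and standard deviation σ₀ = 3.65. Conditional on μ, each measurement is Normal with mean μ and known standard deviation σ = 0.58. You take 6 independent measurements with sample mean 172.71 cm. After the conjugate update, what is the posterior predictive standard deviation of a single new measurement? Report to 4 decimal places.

For Normal data with known variance σ², a Normal(μ₀, σ₀²) prior on μ is conjugate. Posterior precision = 1/σ₀² + n/σ²; posterior mean is the precision-weighted average of μ₀ and x̄.
σ₀² = 3.65² = 13.3225, σ² = 0.58² = 0.3364; σ² + n·σ₀² = 0.3364 + 6·13.3225 = 80.2714.
Posterior precision = 1/σ₀² + n/σ² = 1/13.3225 + 6/0.3364 = (σ² + n·σ₀²)/(σ₀²σ²) = 80.2714/(13.3225·0.3364); posterior variance σₙ² = σ₀²σ²/(σ² + n·σ₀²) = 13.3225·0.3364/80.2714 = 0.055832.
Predictive variance for one new observation = σₙ² + σ² = 13.3225·0.3364/80.2714 + 0.3364 = σ²·(σ₀² + 80.2714)/80.2714 = 0.3364·93.5939/80.2714 = 0.392232; SD = √(0.3364·93.5939/80.2714) = 0.6263.

0.6263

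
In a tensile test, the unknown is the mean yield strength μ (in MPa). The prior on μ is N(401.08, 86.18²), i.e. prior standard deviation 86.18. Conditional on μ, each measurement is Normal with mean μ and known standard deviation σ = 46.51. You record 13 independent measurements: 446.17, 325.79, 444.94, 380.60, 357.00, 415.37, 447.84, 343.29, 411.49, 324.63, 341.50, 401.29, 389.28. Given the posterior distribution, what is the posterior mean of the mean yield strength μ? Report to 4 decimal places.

For Normal data with known variance σ², a Normal(μ₀, σ₀²) prior on μ is conjugate. Posterior precision = 1/σ₀² + n/σ²; posterior mean is the precision-weighted average of μ₀ and x̄.
Σxᵢ = 446.17 + 325.79 + 444.94 + 380.60 + 357.00 + 415.37 + 447.84 + 343.29 + 411.49 + 324.63 + 341.50 + 401.29 + 389.28 = 5029.19, so n·x̄ = 5029.19.
σ₀² = 86.18² = 7426.9924, σ² = 46.51² = 2163.1801; σ² + n·σ₀² = 2163.1801 + 13·7426.9924 = 98714.0813.
Posterior mean = (μ₀/σ₀² + n·x̄/σ²)/(1/σ₀² + n/σ²) = (σ²·μ₀ + σ₀²·n·x̄)/(σ² + n·σ₀²) = (2163.1801·401.08 + 7426.9924·5029.19)/98714.0813 = 38219364.182664/98714.0813 = 387.1724.

387.1724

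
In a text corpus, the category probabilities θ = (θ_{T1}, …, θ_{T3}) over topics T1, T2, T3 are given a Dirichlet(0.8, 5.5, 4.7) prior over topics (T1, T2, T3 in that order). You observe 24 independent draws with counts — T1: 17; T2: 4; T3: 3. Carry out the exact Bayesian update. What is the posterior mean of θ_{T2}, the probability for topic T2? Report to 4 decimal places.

0.2714

The Dirichlet prior is conjugate to the Multinomial likelihood: each posterior αⱼ = prior αⱼ + observed count nⱼ.
Posterior concentration: (17.8, 9.5, 7.7), total = 35.0.
E[θ_{T2}|data] = α_{T2}/Σα = 9.5/35.0 = 0.2714.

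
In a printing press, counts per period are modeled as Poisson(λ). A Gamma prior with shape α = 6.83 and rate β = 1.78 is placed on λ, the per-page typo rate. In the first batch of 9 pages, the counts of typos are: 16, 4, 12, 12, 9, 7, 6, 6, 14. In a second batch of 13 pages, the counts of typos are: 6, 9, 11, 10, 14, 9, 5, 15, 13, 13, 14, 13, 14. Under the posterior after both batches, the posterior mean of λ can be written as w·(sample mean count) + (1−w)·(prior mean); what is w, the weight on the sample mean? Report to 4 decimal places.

0.9251

With a Gamma(shape α, rate β) prior, the Poisson likelihood is conjugate: the posterior is Gamma(α + ΣXᵢ, β + n).
Total number of pages: n = 9 + 13 = 22.
Posterior mean = (α₀+S)/(β₀+n) = [n/(β₀+n)]·(S/n) + [β₀/(β₀+n)]·(α₀/β₀), so only n and β₀ enter the weight.
Weight on data w = n/(β₀+n) = 22/(1.78+22) = 22/23.78 = 0.9251.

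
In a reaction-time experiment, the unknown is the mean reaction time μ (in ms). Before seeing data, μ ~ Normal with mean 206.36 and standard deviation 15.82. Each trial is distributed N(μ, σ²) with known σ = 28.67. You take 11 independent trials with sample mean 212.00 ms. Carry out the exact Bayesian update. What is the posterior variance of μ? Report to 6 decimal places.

57.543532

For Normal data with known variance σ², a Normal(μ₀, σ₀²) prior on μ is conjugate. Posterior precision = 1/σ₀² + n/σ²; posterior mean is the precision-weighted average of μ₀ and x̄.
σ₀² = 15.82² = 250.2724, σ² = 28.67² = 821.9689; σ² + n·σ₀² = 821.9689 + 11·250.2724 = 3574.9653.
Posterior precision = 1/σ₀² + n/σ² = 1/250.2724 + 11/821.9689 = (σ² + n·σ₀²)/(σ₀²σ²) = 3574.9653/(250.2724·821.9689); posterior variance σₙ² = σ₀²σ²/(σ² + n·σ₀²) = 250.2724·821.9689/3574.9653 = 57.543532.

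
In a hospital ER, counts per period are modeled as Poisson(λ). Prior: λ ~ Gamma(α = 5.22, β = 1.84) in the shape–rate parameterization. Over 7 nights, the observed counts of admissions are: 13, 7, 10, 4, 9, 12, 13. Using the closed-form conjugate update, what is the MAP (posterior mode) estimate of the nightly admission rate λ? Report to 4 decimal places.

With a Gamma(shape α, rate β) prior, the Poisson likelihood is conjugate: the posterior is Gamma(α + ΣXᵢ, β + n).
Sum of counts S = 68 over n = 7 nights.
Posterior: Gamma(α+S, β+n) = Gamma(5.22+68, 1.84+7) = Gamma(73.22, 8.84).
Mode of Gamma(α,β) for α≥1 is (α−1)/β = 72.22/8.84 = 8.1697.

8.1697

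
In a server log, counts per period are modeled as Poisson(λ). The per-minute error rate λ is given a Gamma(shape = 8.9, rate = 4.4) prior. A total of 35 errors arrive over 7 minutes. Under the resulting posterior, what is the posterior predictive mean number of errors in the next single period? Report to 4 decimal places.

3.8509

With a Gamma(shape α, rate β) prior, the Poisson likelihood is conjugate: the posterior is Gamma(α + ΣXᵢ, β + n).
Posterior: Gamma(α+S, β+n) = Gamma(8.9+35, 4.4+7) = Gamma(43.9, 11.4).
The predictive distribution for one future period is NegBinom with mean α/β = 3.8509.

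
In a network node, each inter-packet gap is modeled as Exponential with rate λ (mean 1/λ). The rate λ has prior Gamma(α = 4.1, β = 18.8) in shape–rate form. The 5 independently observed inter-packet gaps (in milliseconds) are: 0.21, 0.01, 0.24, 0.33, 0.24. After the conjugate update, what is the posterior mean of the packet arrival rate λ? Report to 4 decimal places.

0.4589

With a Gamma(shape α, rate β) prior on the exponential rate λ, the posterior after n observations with total T = Σxᵢ is Gamma(α+n, β+T).
Sum of observations T = 1.03 milliseconds; n = 5.
Posterior: Gamma(4.1+5, 18.8+1.03) = Gamma(9.1, 19.83).
Posterior mean of λ = α/β = 9.1/19.83 = 0.4589.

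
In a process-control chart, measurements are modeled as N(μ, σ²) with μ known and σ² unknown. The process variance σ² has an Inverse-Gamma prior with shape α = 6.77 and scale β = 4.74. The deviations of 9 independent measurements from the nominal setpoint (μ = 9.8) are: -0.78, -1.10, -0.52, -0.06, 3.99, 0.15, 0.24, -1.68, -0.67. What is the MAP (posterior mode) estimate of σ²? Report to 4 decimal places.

1.2569

With known mean μ and an Inverse-Gamma(α, β) prior on σ², the Normal likelihood is conjugate: posterior is Inv-Gamma(α + n/2, β + Σ(xᵢ−μ)²/2).
Σ(xᵢ−μ)² = (-0.78)² + (-1.10)² + (-0.52)² + (-0.06)² + (3.99)² + (0.15)² + (0.24)² + (-1.68)² + (-0.67)² = 21.3639.
Posterior: Inv-Gamma(6.77 + 9/2, 4.74 + 21.3639/2) = Inv-Gamma(11.27, 15.42195).
Mode = β/(α+1) = 15.42195/12.27 = 1.2569.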